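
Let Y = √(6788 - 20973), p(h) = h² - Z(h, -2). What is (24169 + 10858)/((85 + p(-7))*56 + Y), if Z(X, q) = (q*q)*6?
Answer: 43153264/7591957 - 35027*I*√14185/37959785 ≈ 5.6841 - 0.1099*I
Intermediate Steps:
Z(X, q) = 6*q² (Z(X, q) = q²*6 = 6*q²)
p(h) = -24 + h² (p(h) = h² - 6*(-2)² = h² - 6*4 = h² - 1*24 = h² - 24 = -24 + h²)
Y = I*√14185 (Y = √(-14185) = I*√14185 ≈ 119.1*I)
(24169 + 10858)/((85 + p(-7))*56 + Y) = (24169 + 10858)/((85 + (-24 + (-7)²))*56 + I*√14185) = 35027/((85 + (-24 + 49))*56 + I*√14185) = 35027/((85 + 25)*56 + I*√14185) = 35027/(110*56 + I*√14185) = 35027/(6160 + I*√14185)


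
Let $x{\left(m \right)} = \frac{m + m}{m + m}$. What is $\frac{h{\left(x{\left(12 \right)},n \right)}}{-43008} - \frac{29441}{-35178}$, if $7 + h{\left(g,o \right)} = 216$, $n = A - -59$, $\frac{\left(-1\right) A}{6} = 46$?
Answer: $\frac{69935907}{84051968} \approx 0.83206$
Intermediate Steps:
$A = -276$ ($A = \left(-6\right) 46 = -276$)
$n = -217$ ($n = -276 - -59 = -276 + 59 = -217$)
$x{\left(m \right)} = 1$ ($x{\left(m \right)} = \frac{2 m}{2 m} = 2 m \frac{1}{2 m} = 1$)
$h{\left(g,o \right)} = 209$ ($h{\left(g,o \right)} = -7 + 216 = 209$)
$\frac{h{\left(x{\left(12 \right)},n \right)}}{-43008} - \frac{29441}{-35178} = \frac{209}{-43008} - \frac{29441}{-35178} = 209 \left(- \frac{1}{43008}\right) - - \frac{29441}{35178} = - \frac{209}{43008} + \frac{29441}{35178} = \frac{69935907}{84051968}$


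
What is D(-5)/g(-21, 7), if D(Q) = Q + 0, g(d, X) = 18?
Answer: -5/18 ≈ -0.27778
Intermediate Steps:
D(Q) = Q
D(-5)/g(-21, 7) = -5/18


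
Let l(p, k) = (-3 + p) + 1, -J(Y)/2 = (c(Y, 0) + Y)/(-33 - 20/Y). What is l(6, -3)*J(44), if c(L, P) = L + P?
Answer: 484/23 ≈ 21.043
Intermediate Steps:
J(Y) = -4*Y/(-33 - 20/Y) (J(Y) = -2*((Y + 0) + Y)/(-33 - 20/Y) = -2*(Y + Y)/(-33 - 20/Y) = -2*2*Y/(-33 - 20/Y) = -4*Y/(-33 - 20/Y))
l(p, k) = -2 + p
l(6, -3)*J(44) = (-2 + 6)*(4*44²/(20 + 33*44)) = 4*(4*1936/(20 + 1452)) = 4*(4*1936/1472) = 4*(4*1936*(1/1472)) = 4*(121/23) = 484/23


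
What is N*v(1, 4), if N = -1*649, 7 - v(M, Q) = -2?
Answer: -5841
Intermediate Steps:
v(M, Q) = 9 (v(M, Q) = 7 - 1*(-2) = 7 + 2 = 9)
N = -649
N*v(1, 4) = -649*9 = -5841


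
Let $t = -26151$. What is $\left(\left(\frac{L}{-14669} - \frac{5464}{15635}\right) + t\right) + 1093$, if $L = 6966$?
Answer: $- \frac{5747236729096}{229349815} \approx -25059.0$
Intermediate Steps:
$\left(\left(\frac{L}{-14669} - \frac{5464}{15635}\right) + t\right) + 1093 = \left(\left(\frac{6966}{-14669} - \frac{5464}{15635}\right) - 26151\right) + 1093 = \left(\left(6966 \left(- \frac{1}{14669}\right) - \frac{5464}{15635}\right) - 26151\right) + 1093 = \left(\left(- \frac{6966}{14669} - \frac{5464}{15635}\right) - 26151\right) + 1093 = \left(- \frac{189064826}{229349815} - 26151\right) + 1093 = - \frac{5997916076891}{229349815} + 1093 = - \frac{5747236729096}{229349815}$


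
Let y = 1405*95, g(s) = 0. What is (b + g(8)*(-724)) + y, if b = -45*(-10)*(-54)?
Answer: 109175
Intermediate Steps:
y = 133475
b = -24300 (b = 450*(-54) = -24300)
(b + g(8)*(-724)) + y = (-24300 + 0*(-724)) + 133475 = (-24300 + 0) + 133475 = -24300 + 133475 = 109175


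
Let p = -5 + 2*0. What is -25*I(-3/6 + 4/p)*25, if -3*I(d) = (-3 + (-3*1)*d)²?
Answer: 675/4 ≈ 168.75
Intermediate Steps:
p = -5 (p = -5 + 0 = -5)
I(d) = -(-3 - 3*d)²/3 (I(d) = -(-3 + (-3*1)*d)²/3 = -(-3 - 3*d)²/3)
-25*I(-3/6 + 4/p)*25 = -(-75)*(1 + (-3/6 + 4/(-5)))²*25 = -(-75)*(1 + (-3*⅙ + 4*(-⅕)))²*25 = -(-75)*(1 + (-½ - ⅘))²*25 = -(-75)*(1 - 13/10)²*25 = -(-75)*(-3/10)²*25 = -(-75)*9/100*25 = -25*(-27/100)*25 = (27/4)*25 = 675/4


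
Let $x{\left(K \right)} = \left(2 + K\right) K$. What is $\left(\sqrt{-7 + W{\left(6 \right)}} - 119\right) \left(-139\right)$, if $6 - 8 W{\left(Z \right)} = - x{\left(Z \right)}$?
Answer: $16541 - \frac{139 i}{2} \approx 16541.0 - 69.5 i$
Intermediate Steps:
$x{\left(K \right)} = K \left(2 + K\right)$
$W{\left(Z \right)} = \frac{3}{4} + \frac{Z \left(2 + Z\right)}{8}$ ($W{\left(Z \right)} = \frac{3}{4} - \frac{\left(-1\right) Z \left(2 + Z\right)}{8} = \frac{3}{4} + \frac{Z \left(2 + Z\right)}{8}$)
$\left(\sqrt{-7 + W{\left(6 \right)}} - 119\right) \left(-139\right) = \left(\sqrt{-7 + \left(\frac{3}{4} + \frac{1}{8} \cdot 6 \left(2 + 6\right)\right)} - 119\right) \left(-139\right) = \left(\sqrt{-7 + \left(\frac{3}{4} + \frac{1}{8} \cdot 6 \cdot 8\right)} - 119\right) \left(-139\right) = \left(\sqrt{-7 + \left(\frac{3}{4} + 6\right)} - 119\right) \left(-139\right) = \left(\sqrt{-7 + \frac{27}{4}} - 119\right) \left(-139\right) = \left(\sqrt{- \frac{1}{4}} - 119\right) \left(-139\right) = \left(\frac{i}{2} - 119\right) \left(-139\right) = \left(-119 + \frac{i}{2}\right) \left(-139\right) = 16541 - \frac{139 i}{2}$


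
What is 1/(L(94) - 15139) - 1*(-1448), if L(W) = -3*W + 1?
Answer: 22328159/15420 ≈ 1448.0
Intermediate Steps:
L(W) = 1 - 3*W
1/(L(94) - 15139) - 1*(-1448) = 1/((1 - 3*94) - 15139) - 1*(-1448) = 1/((1 - 282) - 15139) + 1448 = 1/(-281 - 15139) + 1448 = 1/(-15420) + 1448 = -1/15420 + 1448 = 22328159/15420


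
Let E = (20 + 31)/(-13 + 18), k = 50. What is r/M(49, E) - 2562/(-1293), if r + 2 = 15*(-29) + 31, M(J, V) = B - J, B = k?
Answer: -174132/431 ≈ -404.02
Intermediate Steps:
B = 50
E = 51/5 ≈ 10.200
M(J, V) = 50 - J
r = -406 (r = -2 + (15*(-29) + 31) = -2 + (-435 + 31) = -2 - 404 = -406)
r/M(49, E) - 2562/(-1293) = -406/(50 - 1*49) - 2562/(-1293) = -406/(50 - 49) - 2562*(-1/1293) = -406/1 + 854/431 = -406*1 + 854/431 = -406 + 854/431 = -174132/431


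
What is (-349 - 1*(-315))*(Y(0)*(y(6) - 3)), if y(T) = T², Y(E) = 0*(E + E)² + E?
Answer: 0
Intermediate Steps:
Y(E) = E (Y(E) = 0*(2*E)² + E = 0*(4*E²) + E = 0 + E = E)
(-349 - 1*(-315))*(Y(0)*(y(6) - 3)) = (-349 - 1*(-315))*(0*(6² - 3)) = (-349 + 315)*(0*(36 - 3)) = -0*33 = -34*0 = 0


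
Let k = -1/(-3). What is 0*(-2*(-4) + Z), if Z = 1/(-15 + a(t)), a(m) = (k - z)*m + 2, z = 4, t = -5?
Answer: 0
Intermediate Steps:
k = ⅓ (k = -1*(-⅓) = ⅓ ≈ 0.33333)
a(m) = 2 - 11*m/3 (a(m) = (⅓ - 1*4)*m + 2 = (⅓ - 4)*m + 2 = -11*m/3 + 2 = 2 - 11*m/3)
Z = 3/16 (Z = 1/(-15 + (2 - 11/3*(-5))) = 1/(-15 + (2 + 55/3)) = 1/(-15 + 61/3) = 1/(16/3) = 3/16 ≈ 0.18750)
0*(-2*(-4) + Z) = 0*(-2*(-4) + 3/16) = 0*(8 + 3/16) = 0*(131/16) = 0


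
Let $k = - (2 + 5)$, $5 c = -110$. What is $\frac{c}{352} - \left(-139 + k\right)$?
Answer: $\frac{2335}{16} \approx 145.94$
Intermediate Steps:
$c = -22$ ($c = \frac{1}{5} \left(-110\right) = -22$)
$k = -7$ ($k = \left(-1\right) 7 = -7$)
$\frac{c}{352} - \left(-139 + k\right) = - \frac{22}{352} + \left(139 - -7\right) = \left(-22\right) \frac{1}{352} + \left(139 + 7\right) = - \frac{1}{16} + 146 = \frac{2335}{16}$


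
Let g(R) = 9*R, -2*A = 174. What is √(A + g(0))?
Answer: I*√87 ≈ 9.3274*I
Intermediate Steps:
A = -87 (A = -½*174 = -87)
√(A + g(0)) = √(-87 + 9*0) = √(-87 + 0) = √(-87) = I*√87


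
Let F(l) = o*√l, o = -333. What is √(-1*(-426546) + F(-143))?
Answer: 3*√(47394 - 37*I*√143) ≈ 653.11 - 3.0486*I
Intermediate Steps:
F(l) = -333*√l
√(-1*(-426546) + F(-143)) = √(-1*(-426546) - 333*I*√143) = √(426546 - 333*I*√143)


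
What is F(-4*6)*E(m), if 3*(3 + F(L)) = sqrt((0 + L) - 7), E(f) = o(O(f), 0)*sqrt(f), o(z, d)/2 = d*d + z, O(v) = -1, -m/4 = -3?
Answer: 4*sqrt(3)*(9 - I*sqrt(31))/3 ≈ 20.785 - 12.858*I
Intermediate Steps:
m = 12 (m = -4*(-3) = 12)
o(z, d) = 2*z + 2*d**2 (o(z, d) = 2*(d*d + z) = 2*(d**2 + z) = 2*(z + d**2) = 2*z + 2*d**2)
E(f) = -2*sqrt(f) (E(f) = (2*(-1) + 2*0**2)*sqrt(f) = (-2 + 2*0)*sqrt(f) = (-2 + 0)*sqrt(f) = -2*sqrt(f))
F(L) = -3 + sqrt(-7 + L)/3 (F(L) = -3 + sqrt((0 + L) - 7)/3 = -3 + sqrt(L - 7)/3 = -3 + sqrt(-7 + L)/3)
F(-4*6)*E(m) = (-3 + sqrt(-7 - 4*6)/3)*(-4*sqrt(3)) = (-3 + sqrt(-7 - 24)/3)*(-4*sqrt(3)) = (-3 + sqrt(-31)/3)*(-4*sqrt(3)) = (-3 + (I*sqrt(31))/3)*(-4*sqrt(3)) = (-3 + I*sqrt(31)/3)*(-4*sqrt(3)) = -4*sqrt(3)*(-3 + I*sqrt(31)/3)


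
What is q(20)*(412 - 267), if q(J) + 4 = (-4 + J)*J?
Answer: 45820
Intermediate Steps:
q(J) = -4 + J*(-4 + J) (q(J) = -4 + (-4 + J)*J = -4 + J*(-4 + J))
q(20)*(412 - 267) = (-4 + 20² - 4*20)*(412 - 267) = (-4 + 400 - 80)*145 = 316*145 = 45820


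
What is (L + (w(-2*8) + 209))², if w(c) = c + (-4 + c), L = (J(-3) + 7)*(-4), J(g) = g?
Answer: 24649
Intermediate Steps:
L = -16 (L = (-3 + 7)*(-4) = 4*(-4) = -16)
w(c) = -4 + 2*c
(L + (w(-2*8) + 209))² = (-16 + ((-4 + 2*(-2*8)) + 209))² = (-16 + ((-4 + 2*(-16)) + 209))² = (-16 + ((-4 - 32) + 209))² = (-16 + (-36 + 209))² = (-16 + 173)² = 157² = 24649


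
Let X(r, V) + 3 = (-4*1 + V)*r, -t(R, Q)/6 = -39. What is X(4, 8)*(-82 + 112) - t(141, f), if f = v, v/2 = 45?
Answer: 156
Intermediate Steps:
v = 90 (v = 2*45 = 90)
f = 90
t(R, Q) = 234 (t(R, Q) = -6*(-39) = 234)
X(r, V) = -3 + r*(-4 + V) (X(r, V) = -3 + (-4*1 + V)*r = -3 + (-4 + V)*r = -3 + r*(-4 + V))
X(4, 8)*(-82 + 112) - t(141, f) = (-3 - 4*4 + 8*4)*(-82 + 112) - 1*234 = (-3 - 16 + 32)*30 - 234 = 13*30 - 234 = 390 - 234 = 156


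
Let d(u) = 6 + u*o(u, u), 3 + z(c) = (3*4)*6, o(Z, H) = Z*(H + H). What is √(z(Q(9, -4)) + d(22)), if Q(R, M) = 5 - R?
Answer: √21371 ≈ 146.19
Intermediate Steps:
o(Z, H) = 2*H*Z (o(Z, H) = Z*(2*H) = 2*H*Z)
z(c) = 69 (z(c) = -3 + (3*4)*6 = -3 + 12*6 = -3 + 72 = 69)
d(u) = 6 + 2*u³ (d(u) = 6 + u*(2*u*u) = 6 + u*(2*u²) = 6 + 2*u³)
√(z(Q(9, -4)) + d(22)) = √(69 + (6 + 2*22³)) = √(69 + (6 + 2*10648)) = √(69 + (6 + 21296)) = √(69 + 21302) = √21371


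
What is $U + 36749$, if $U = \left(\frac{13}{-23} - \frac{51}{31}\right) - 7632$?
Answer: $\frac{20758845}{713} \approx 29115.0$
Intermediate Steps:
$U = - \frac{5443192}{713}$ ($U = \left(13 \left(- \frac{1}{23}\right) - \frac{51}{31}\right) - 7632 = \left(- \frac{13}{23} - \frac{51}{31}\right) - 7632 = - \frac{1576}{713} - 7632 = - \frac{5443192}{713} \approx -7634.2$)
$U + 36749 = - \frac{5443192}{713} + 36749 = \frac{20758845}{713}$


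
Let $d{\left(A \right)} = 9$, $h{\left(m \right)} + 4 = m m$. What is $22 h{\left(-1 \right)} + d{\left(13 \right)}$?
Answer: $-57$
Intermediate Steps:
$h{\left(m \right)} = -4 + m^{2}$ ($h{\left(m \right)} = -4 + m m = -4 + m^{2}$)
$22 h{\left(-1 \right)} + d{\left(13 \right)} = 22 \left(-4 + \left(-1\right)^{2}\right) + 9 = 22 \left(-4 + 1\right) + 9 = 22 \left(-3\right) + 9 = -66 + 9 = -57$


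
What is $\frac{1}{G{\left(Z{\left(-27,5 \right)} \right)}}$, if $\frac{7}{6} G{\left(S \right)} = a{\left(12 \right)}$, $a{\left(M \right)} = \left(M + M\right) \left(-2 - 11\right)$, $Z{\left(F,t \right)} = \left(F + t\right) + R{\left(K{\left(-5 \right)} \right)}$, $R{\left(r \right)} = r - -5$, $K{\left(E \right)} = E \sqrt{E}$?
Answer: $- \frac{7}{1872} \approx -0.0037393$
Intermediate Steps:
$K{\left(E \right)} = E^{\frac{3}{2}}$
$R{\left(r \right)} = 5 + r$ ($R{\left(r \right)} = r + 5 = 5 + r$)
$Z{\left(F,t \right)} = 5 + F + t - 5 i \sqrt{5}$ ($Z{\left(F,t \right)} = \left(F + t\right) + \left(5 + \left(-5\right)^{\frac{3}{2}}\right) = \left(F + t\right) + \left(5 - 5 i \sqrt{5}\right) = 5 + F + t - 5 i \sqrt{5}$)
$a{\left(M \right)} = - 26 M$ ($a{\left(M \right)} = 2 M \left(-13\right) = - 26 M$)
$G{\left(S \right)} = - \frac{1872}{7}$ ($G{\left(S \right)} = \frac{6 \left(\left(-26\right) 12\right)}{7} = \frac{6}{7} \left(-312\right) = - \frac{1872}{7}$)
$\frac{1}{G{\left(Z{\left(-27,5 \right)} \right)}} = \frac{1}{- \frac{1872}{7}} = - \frac{7}{1872}$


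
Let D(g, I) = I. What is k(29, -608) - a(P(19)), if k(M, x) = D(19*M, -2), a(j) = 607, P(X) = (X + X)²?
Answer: -609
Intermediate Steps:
P(X) = 4*X² (P(X) = (2*X)² = 4*X²)
k(M, x) = -2
k(29, -608) - a(P(19)) = -2 - 1*607 = -2 - 607 = -609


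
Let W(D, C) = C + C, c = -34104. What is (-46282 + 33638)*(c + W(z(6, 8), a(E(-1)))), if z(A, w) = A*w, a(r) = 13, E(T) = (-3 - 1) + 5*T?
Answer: 430882232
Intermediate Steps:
E(T) = -4 + 5*T
W(D, C) = 2*C
(-46282 + 33638)*(c + W(z(6, 8), a(E(-1)))) = (-46282 + 33638)*(-34104 + 2*13) = -12644*(-34104 + 26) = -12644*(-34078) = 430882232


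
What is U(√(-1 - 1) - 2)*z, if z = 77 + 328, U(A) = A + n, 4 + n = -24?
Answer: -12150 + 405*I*√2 ≈ -12150.0 + 572.76*I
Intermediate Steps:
n = -28 (n = -4 - 24 = -28)
U(A) = -28 + A (U(A) = A - 28 = -28 + A)
z = 405
U(√(-1 - 1) - 2)*z = (-28 + (√(-1 - 1) - 2))*405 = (-28 + (√(-2) - 2))*405 = (-28 + (I*√2 - 2))*405 = (-28 + (-2 + I*√2))*405 = (-30 + I*√2)*405 = -12150 + 405*I*√2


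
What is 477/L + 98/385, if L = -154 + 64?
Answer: -111/22 ≈ -5.0455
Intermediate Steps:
L = -90
477/L + 98/385 = 477/(-90) + 98/385 = 477*(-1/90) + 98*(1/385) = -53/10 + 14/55 = -111/22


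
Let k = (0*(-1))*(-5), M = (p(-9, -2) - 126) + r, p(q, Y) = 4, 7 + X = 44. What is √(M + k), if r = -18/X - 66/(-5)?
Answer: I*√3740330/185 ≈ 10.454*I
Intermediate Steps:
X = 37 (X = -7 + 44 = 37)
r = 2352/185 (r = -18/37 - 66/(-5) = -18*1/37 - 66*(-⅕) = -18/37 + 66/5 = 2352/185 ≈ 12.714)
M = -20218/185 (M = (4 - 126) + 2352/185 = -122 + 2352/185 = -20218/185 ≈ -109.29)
k = 0 (k = 0*(-5) = 0)
√(M + k) = √(-20218/185 + 0) = √(-20218/185) = I*√3740330/185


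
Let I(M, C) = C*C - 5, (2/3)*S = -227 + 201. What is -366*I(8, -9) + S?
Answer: -27855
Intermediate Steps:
S = -39 (S = 3*(-227 + 201)/2 = (3/2)*(-26) = -39)
I(M, C) = -5 + C² (I(M, C) = C² - 5 = -5 + C²)
-366*I(8, -9) + S = -366*(-5 + (-9)²) - 39 = -366*(-5 + 81) - 39 = -366*76 - 39 = -27816 - 39 = -27855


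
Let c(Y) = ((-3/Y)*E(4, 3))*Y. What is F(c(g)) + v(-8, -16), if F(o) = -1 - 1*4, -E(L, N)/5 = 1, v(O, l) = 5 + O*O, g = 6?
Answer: 64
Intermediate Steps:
v(O, l) = 5 + O**2
E(L, N) = -5 (E(L, N) = -5*1 = -5)
c(Y) = 15 (c(Y) = (-3/Y*(-5))*Y = (15/Y)*Y = 15)
F(o) = -5 (F(o) = -1 - 4 = -5)
F(c(g)) + v(-8, -16) = -5 + (5 + (-8)**2) = -5 + (5 + 64) = -5 + 69 = 64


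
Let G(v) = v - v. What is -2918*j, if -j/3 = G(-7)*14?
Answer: 0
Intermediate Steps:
G(v) = 0
j = 0 (j = -0*14 = -3*0 = 0)
-2918*j = -2918*0 = 0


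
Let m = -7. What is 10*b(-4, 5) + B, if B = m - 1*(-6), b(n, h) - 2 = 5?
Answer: 69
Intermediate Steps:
b(n, h) = 7 (b(n, h) = 2 + 5 = 7)
B = -1 (B = -7 - 1*(-6) = -7 + 6 = -1)
10*b(-4, 5) + B = 10*7 - 1 = 70 - 1 = 69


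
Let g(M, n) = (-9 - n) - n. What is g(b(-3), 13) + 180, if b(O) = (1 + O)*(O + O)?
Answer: 145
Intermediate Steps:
b(O) = 2*O*(1 + O) (b(O) = (1 + O)*(2*O) = 2*O*(1 + O))
g(M, n) = -9 - 2*n
g(b(-3), 13) + 180 = (-9 - 2*13) + 180 = (-9 - 26) + 180 = -35 + 180 = 145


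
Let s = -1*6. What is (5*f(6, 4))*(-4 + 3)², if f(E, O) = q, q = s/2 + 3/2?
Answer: -15/2 ≈ -7.5000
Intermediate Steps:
s = -6
q = -3/2 (q = -6/2 + 3/2 = -6*½ + 3*(½) = -3 + 3/2 = -3/2 ≈ -1.5000)
f(E, O) = -3/2
(5*f(6, 4))*(-4 + 3)² = (5*(-3/2))*(-4 + 3)² = -15/2*(-1)² = -15/2*1 = -15/2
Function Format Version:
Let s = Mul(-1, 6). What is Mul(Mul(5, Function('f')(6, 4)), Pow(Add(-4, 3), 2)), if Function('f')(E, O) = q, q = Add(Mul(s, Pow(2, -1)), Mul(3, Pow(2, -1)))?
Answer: Rational(-15, 2) ≈ -7.5000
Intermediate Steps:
s = -6
q = Rational(-3, 2) (q = Add(Mul(-6, Pow(2, -1)), Mul(3, Pow(2, -1))) = Add(Mul(-6, Rational(1, 2)), Mul(3, Rational(1, 2))) = Add(-3, Rational(3, 2)) = Rational(-3, 2) ≈ -1.5000)
Function('f')(E, O) = Rational(-3, 2)
Mul(Mul(5, Function('f')(6, 4)), Pow(Add(-4, 3), 2)) = Mul(Mul(5, Rational(-3, 2)), Pow(Add(-4, 3), 2)) = Mul(Rational(-15, 2), Pow(-1, 2)) = Mul(Rational(-15, 2), 1) = Rational(-15, 2)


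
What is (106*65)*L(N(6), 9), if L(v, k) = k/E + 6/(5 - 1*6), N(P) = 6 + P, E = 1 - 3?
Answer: -72345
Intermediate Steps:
E = -2
L(v, k) = -6 - k/2 (L(v, k) = k/(-2) + 6/(5 - 1*6) = k*(-1/2) + 6/(5 - 6) = -k/2 + 6/(-1) = -k/2 + 6*(-1) = -k/2 - 6 = -6 - k/2)
(106*65)*L(N(6), 9) = (106*65)*(-6 - 1/2*9) = 6890*(-6 - 9/2) = 6890*(-21/2) = -72345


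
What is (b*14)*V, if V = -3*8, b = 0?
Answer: 0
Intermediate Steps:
V = -24
(b*14)*V = (0*14)*(-24) = 0*(-24) = 0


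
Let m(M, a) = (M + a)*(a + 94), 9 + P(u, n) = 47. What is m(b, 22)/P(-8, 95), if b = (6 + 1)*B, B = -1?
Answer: 870/19 ≈ 45.789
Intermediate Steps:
P(u, n) = 38 (P(u, n) = -9 + 47 = 38)
b = -7 (b = (6 + 1)*(-1) = 7*(-1) = -7)
m(M, a) = (94 + a)*(M + a) (m(M, a) = (M + a)*(94 + a) = (94 + a)*(M + a))
m(b, 22)/P(-8, 95) = (22² + 94*(-7) + 94*22 - 7*22)/38 = (484 - 658 + 2068 - 154)*(1/38) = 1740*(1/38) = 870/19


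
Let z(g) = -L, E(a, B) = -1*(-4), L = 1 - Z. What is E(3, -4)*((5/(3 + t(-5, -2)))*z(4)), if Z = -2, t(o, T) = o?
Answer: 30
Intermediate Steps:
L = 3 (L = 1 - 1*(-2) = 1 + 2 = 3)
E(a, B) = 4
z(g) = -3 (z(g) = -1*3 = -3)
E(3, -4)*((5/(3 + t(-5, -2)))*z(4)) = 4*((5/(3 - 5))*(-3)) = 4*((5/(-2))*(-3)) = 4*((5*(-1/2))*(-3)) = 4*(-5/2*(-3)) = 4*(15/2) = 30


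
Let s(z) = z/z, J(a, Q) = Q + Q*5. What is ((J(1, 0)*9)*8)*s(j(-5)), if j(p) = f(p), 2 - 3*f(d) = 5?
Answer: 0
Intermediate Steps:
f(d) = -1 (f(d) = ⅔ - ⅓*5 = ⅔ - 5/3 = -1)
J(a, Q) = 6*Q (J(a, Q) = Q + 5*Q = 6*Q)
j(p) = -1
s(z) = 1
((J(1, 0)*9)*8)*s(j(-5)) = (((6*0)*9)*8)*1 = ((0*9)*8)*1 = (0*8)*1 = 0*1 = 0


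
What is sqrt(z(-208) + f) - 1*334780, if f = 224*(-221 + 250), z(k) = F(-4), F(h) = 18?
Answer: -334780 + sqrt(6514) ≈ -3.3470e+5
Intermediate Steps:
z(k) = 18
f = 6496 (f = 224*29 = 6496)
sqrt(z(-208) + f) - 1*334780 = sqrt(18 + 6496) - 1*334780 = sqrt(6514) - 334780 = -334780 + sqrt(6514)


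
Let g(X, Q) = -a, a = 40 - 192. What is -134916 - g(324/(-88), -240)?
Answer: -135068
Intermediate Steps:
a = -152
g(X, Q) = 152 (g(X, Q) = -1*(-152) = 152)
-134916 - g(324/(-88), -240) = -134916 - 1*152 = -134916 - 152 = -135068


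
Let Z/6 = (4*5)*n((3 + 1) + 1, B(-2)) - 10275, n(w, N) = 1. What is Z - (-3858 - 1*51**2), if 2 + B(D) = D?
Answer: -55071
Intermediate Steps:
B(D) = -2 + D
Z = -61530 (Z = 6*((4*5)*1 - 10275) = 6*(20*1 - 10275) = 6*(20 - 10275) = 6*(-10255) = -61530)
Z - (-3858 - 1*51**2) = -61530 - (-3858 - 1*51**2) = -61530 - (-3858 - 1*2601) = -61530 - (-3858 - 2601) = -61530 - 1*(-6459) = -61530 + 6459 = -55071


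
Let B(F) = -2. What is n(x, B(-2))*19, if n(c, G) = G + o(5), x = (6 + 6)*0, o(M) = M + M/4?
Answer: 323/4 ≈ 80.750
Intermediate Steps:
o(M) = 5*M/4 (o(M) = M + M*(¼) = M + M/4 = 5*M/4)
x = 0 (x = 12*0 = 0)
n(c, G) = 25/4 + G (n(c, G) = G + (5/4)*5 = G + 25/4 = 25/4 + G)
n(x, B(-2))*19 = (25/4 - 2)*19 = (17/4)*19 = 323/4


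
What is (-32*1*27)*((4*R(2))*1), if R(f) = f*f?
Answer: -13824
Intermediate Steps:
R(f) = f²
(-32*1*27)*((4*R(2))*1) = (-32*1*27)*((4*2²)*1) = (-32*27)*((4*4)*1) = -13824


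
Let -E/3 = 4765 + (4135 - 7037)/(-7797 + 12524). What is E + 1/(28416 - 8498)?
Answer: -1345734947035/94152386 ≈ -14293.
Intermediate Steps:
E = -67563759/4727 (E = -3*(4765 + (4135 - 7037)/(-7797 + 12524)) = -3*(4765 - 2902/4727) = -3*22521253/4727 = -67563759/4727 ≈ -14293.)
E + 1/(28416 - 8498) = -67563759/4727 + 1/(28416 - 8498) = -67563759/4727 + 1/19918 = -1345734947035/94152386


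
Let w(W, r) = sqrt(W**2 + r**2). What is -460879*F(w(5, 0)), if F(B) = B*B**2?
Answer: -57609875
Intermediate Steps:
F(B) = B**3
-460879*F(w(5, 0)) = -460879*(5**2 + 0**2)**(3/2) = -460879*(25 + 0)**(3/2) = -460879*(sqrt(25))**3 = -460879*5**3 = -460879*125 = -57609875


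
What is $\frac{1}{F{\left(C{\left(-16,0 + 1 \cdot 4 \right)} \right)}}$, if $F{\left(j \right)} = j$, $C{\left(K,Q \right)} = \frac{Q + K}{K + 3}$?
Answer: $\frac{13}{12} \approx 1.0833$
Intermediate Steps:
$C{\left(K,Q \right)} = \frac{K + Q}{3 + K}$
$\frac{1}{F{\left(C{\left(-16,0 + 1 \cdot 4 \right)} \right)}} = \frac{1}{\frac{1}{3 - 16} \left(-16 + \left(0 + 1 \cdot 4\right)\right)} = \frac{1}{\frac{1}{-13} \left(-16 + \left(0 + 4\right)\right)} = \frac{1}{\left(- \frac{1}{13}\right) \left(-16 + 4\right)} = \frac{1}{\left(- \frac{1}{13}\right) \left(-12\right)} = \frac{1}{\frac{12}{13}} = \frac{13}{12}$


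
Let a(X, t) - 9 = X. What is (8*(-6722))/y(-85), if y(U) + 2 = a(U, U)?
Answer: 26888/39 ≈ 689.44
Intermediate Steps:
a(X, t) = 9 + X
y(U) = 7 + U (y(U) = -2 + (9 + U) = 7 + U)
(8*(-6722))/y(-85) = (8*(-6722))/(7 - 85) = -53776/(-78) = -53776*(-1/78) = 26888/39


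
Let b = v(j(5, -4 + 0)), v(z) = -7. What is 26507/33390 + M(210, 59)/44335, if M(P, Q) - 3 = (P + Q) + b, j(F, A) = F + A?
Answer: 236807239/296069130 ≈ 0.79984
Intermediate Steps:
j(F, A) = A + F
b = -7
M(P, Q) = -4 + P + Q (M(P, Q) = 3 + ((P + Q) - 7) = 3 + (-7 + P + Q) = -4 + P + Q)
26507/33390 + M(210, 59)/44335 = 26507/33390 + (-4 + 210 + 59)/44335 = 26507*(1/33390) + 265*(1/44335) = 26507/33390 + 53/8867 = 236807239/296069130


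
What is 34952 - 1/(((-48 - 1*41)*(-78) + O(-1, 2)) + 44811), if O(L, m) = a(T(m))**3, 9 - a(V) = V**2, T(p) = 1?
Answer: 1826766279/52265 ≈ 34952.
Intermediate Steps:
a(V) = 9 - V**2
O(L, m) = 512 (O(L, m) = (9 - 1*1**2)**3 = (9 - 1*1)**3 = (9 - 1)**3 = 8**3 = 512)
34952 - 1/(((-48 - 1*41)*(-78) + O(-1, 2)) + 44811) = 34952 - 1/(((-48 - 1*41)*(-78) + 512) + 44811) = 34952 - 1/(((-48 - 41)*(-78) + 512) + 44811) = 34952 - 1/((-89*(-78) + 512) + 44811) = 34952 - 1/((6942 + 512) + 44811) = 34952 - 1/(7454 + 44811) = 34952 - 1/52265 = 1826766279/52265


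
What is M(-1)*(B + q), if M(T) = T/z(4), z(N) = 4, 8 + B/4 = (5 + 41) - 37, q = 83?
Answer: -87/4 ≈ -21.750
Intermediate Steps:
B = 4 (B = -32 + 4*((5 + 41) - 37) = -32 + 4*(46 - 37) = -32 + 4*9 = -32 + 36 = 4)
M(T) = T/4
M(-1)*(B + q) = ((1/4)*(-1))*(4 + 83) = -1/4*87 = -87/4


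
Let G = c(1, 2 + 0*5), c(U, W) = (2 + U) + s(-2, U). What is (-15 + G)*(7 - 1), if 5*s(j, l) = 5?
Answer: -66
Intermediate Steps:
s(j, l) = 1 (s(j, l) = (1/5)*5 = 1)
c(U, W) = 3 + U (c(U, W) = (2 + U) + 1 = 3 + U)
G = 4 (G = 3 + 1 = 4)
(-15 + G)*(7 - 1) = (-15 + 4)*(7 - 1) = -11*6 = -66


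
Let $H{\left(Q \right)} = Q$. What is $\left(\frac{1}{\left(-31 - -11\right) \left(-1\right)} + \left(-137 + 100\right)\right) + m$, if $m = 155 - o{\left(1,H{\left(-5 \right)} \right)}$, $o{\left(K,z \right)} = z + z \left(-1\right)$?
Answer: $\frac{2361}{20} \approx 118.05$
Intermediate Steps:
$o{\left(K,z \right)} = 0$ ($o{\left(K,z \right)} = z - z = 0$)
$m = 155$ ($m = 155 - 0 = 155 + 0 = 155$)
$\left(\frac{1}{\left(-31 - -11\right) \left(-1\right)} + \left(-137 + 100\right)\right) + m = \left(\frac{1}{\left(-31 - -11\right) \left(-1\right)} + \left(-137 + 100\right)\right) + 155 = \left(\frac{1}{\left(-31 + 11\right) \left(-1\right)} - 37\right) + 155 = \left(\frac{1}{\left(-20\right) \left(-1\right)} - 37\right) + 155 = \left(\frac{1}{20} - 37\right) + 155 = - \frac{739}{20} + 155 = \frac{2361}{20}$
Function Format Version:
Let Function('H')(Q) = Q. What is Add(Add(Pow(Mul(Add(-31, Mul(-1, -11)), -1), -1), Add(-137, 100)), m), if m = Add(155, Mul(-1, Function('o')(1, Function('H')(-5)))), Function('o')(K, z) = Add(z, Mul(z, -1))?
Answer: Rational(2361, 20) ≈ 118.05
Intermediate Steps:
Function('o')(K, z) = 0 (Function('o')(K, z) = Add(z, Mul(-1, z)) = 0)
m = 155 (m = Add(155, Mul(-1, 0)) = Add(155, 0) = 155)
Add(Add(Pow(Mul(Add(-31, Mul(-1, -11)), -1), -1), Add(-137, 100)), m) = Add(Add(Pow(Mul(Add(-31, Mul(-1, -11)), -1), -1), Add(-137, 100)), 155) = Add(Add(Pow(Mul(Add(-31, 11), -1), -1), -37), 155) = Add(Add(Pow(Mul(-20, -1), -1), -37), 155) = Add(Add(Pow(20, -1), -37), 155) = Add(Add(Rational(1, 20), -37), 155) = Add(Rational(-739, 20), 155) = Rational(2361, 20)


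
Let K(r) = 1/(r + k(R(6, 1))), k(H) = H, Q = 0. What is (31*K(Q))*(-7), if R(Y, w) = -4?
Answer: 217/4 ≈ 54.250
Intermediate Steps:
K(r) = 1/(-4 + r) (K(r) = 1/(r - 4) = 1/(-4 + r))
(31*K(Q))*(-7) = (31/(-4 + 0))*(-7) = (31/(-4))*(-7) = (31*(-¼))*(-7) = -31/4*(-7) = 217/4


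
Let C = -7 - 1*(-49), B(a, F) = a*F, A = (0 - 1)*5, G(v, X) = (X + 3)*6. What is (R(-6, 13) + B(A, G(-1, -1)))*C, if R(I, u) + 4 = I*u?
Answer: -5964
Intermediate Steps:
R(I, u) = -4 + I*u
G(v, X) = 18 + 6*X (G(v, X) = (3 + X)*6 = 18 + 6*X)
A = -5 (A = -1*5 = -5)
B(a, F) = F*a
C = 42 (C = -7 + 49 = 42)
(R(-6, 13) + B(A, G(-1, -1)))*C = ((-4 - 6*13) + (18 + 6*(-1))*(-5))*42 = ((-4 - 78) + (18 - 6)*(-5))*42 = (-82 + 12*(-5))*42 = (-82 - 60)*42 = -142*42 = -5964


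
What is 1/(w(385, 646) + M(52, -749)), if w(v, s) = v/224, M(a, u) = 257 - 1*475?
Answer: -32/6921 ≈ -0.0046236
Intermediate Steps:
M(a, u) = -218 (M(a, u) = 257 - 475 = -218)
w(v, s) = v/224 (w(v, s) = v*(1/224) = v/224)
1/(w(385, 646) + M(52, -749)) = 1/((1/224)*385 - 218) = 1/(55/32 - 218) = 1/(-6921/32) = -32/6921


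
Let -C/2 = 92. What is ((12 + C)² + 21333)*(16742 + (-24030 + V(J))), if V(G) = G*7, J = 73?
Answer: -345064509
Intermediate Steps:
C = -184 (C = -2*92 = -184)
V(G) = 7*G
((12 + C)² + 21333)*(16742 + (-24030 + V(J))) = ((12 - 184)² + 21333)*(16742 + (-24030 + 7*73)) = ((-172)² + 21333)*(16742 + (-24030 + 511)) = (29584 + 21333)*(16742 - 23519) = 50917*(-6777) = -345064509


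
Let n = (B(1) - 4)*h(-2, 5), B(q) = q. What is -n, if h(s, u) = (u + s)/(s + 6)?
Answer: 9/4 ≈ 2.2500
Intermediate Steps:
h(s, u) = (s + u)/(6 + s)
n = -9/4 (n = (1 - 4)*((-2 + 5)/(6 - 2)) = -3*3/4 = -3*¾ = -9/4 ≈ -2.2500)
-n = -1*(-9/4) = 9/4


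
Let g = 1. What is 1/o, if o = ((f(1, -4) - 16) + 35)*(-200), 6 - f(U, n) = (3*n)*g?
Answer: -1/7400 ≈ -0.00013514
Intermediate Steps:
f(U, n) = 6 - 3*n
o = -7400 (o = (((6 - 3*(-4)) - 16) + 35)*(-200) = (((6 + 12) - 16) + 35)*(-200) = ((18 - 16) + 35)*(-200) = (2 + 35)*(-200) = 37*(-200) = -7400)
1/o = 1/(-7400) = -1/7400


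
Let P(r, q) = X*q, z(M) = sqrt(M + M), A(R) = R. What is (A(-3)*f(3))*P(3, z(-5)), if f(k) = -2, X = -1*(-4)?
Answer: 24*I*sqrt(10) ≈ 75.895*I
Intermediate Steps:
X = 4
z(M) = sqrt(2)*sqrt(M) (z(M) = sqrt(2*M) = sqrt(2)*sqrt(M))
P(r, q) = 4*q
(A(-3)*f(3))*P(3, z(-5)) = (-3*(-2))*(4*(sqrt(2)*sqrt(-5))) = 6*(4*(sqrt(2)*(I*sqrt(5)))) = 6*(4*(I*sqrt(10))) = 6*(4*I*sqrt(10)) = 24*I*sqrt(10)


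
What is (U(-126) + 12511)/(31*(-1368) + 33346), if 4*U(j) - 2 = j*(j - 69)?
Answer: -9327/4531 ≈ -2.0585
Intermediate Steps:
U(j) = ½ + j*(-69 + j)/4 (U(j) = ½ + (j*(j - 69))/4 = ½ + (j*(-69 + j))/4 = ½ + j*(-69 + j)/4)
(U(-126) + 12511)/(31*(-1368) + 33346) = ((½ - 69/4*(-126) + (¼)*(-126)²) + 12511)/(31*(-1368) + 33346) = ((½ + 4347/2 + (¼)*15876) + 12511)/(-42408 + 33346) = ((½ + 4347/2 + 3969) + 12511)/(-9062) = (6143 + 12511)*(-1/9062) = 18654*(-1/9062) = -9327/4531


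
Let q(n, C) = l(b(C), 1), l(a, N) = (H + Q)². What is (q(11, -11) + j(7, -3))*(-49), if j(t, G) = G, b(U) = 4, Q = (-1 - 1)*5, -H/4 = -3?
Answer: -49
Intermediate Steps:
H = 12 (H = -4*(-3) = 12)
Q = -10 (Q = -2*5 = -10)
l(a, N) = 4 (l(a, N) = (12 - 10)² = 2² = 4)
q(n, C) = 4
(q(11, -11) + j(7, -3))*(-49) = (4 - 3)*(-49) = 1*(-49) = -49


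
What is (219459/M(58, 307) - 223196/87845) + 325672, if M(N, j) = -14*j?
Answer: 122939769426057/377557810 ≈ 3.2562e+5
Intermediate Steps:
(219459/M(58, 307) - 223196/87845) + 325672 = (219459/((-14*307)) - 223196/87845) + 325672 = (219459/(-4298) - 223196*1/87845) + 325672 = (219459*(-1/4298) - 223196/87845) + 325672 = (-219459/4298 - 223196/87845) + 325672 = -20237672263/377557810 + 325672 = 122939769426057/377557810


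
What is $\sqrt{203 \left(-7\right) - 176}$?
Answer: $i \sqrt{1597} \approx 39.962 i$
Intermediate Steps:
$\sqrt{203 \left(-7\right) - 176} = \sqrt{-1421 - 176} = \sqrt{-1597} = i \sqrt{1597}$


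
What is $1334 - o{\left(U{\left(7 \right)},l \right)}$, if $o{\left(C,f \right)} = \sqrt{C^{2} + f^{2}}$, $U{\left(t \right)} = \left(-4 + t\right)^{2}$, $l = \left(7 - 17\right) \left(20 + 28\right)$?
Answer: $1334 - 3 \sqrt{25609} \approx 853.92$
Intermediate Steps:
$l = -480$ ($l = \left(-10\right) 48 = -480$)
$1334 - o{\left(U{\left(7 \right)},l \right)} = 1334 - \sqrt{\left(\left(-4 + 7\right)^{2}\right)^{2} + \left(-480\right)^{2}} = 1334 - \sqrt{\left(3^{2}\right)^{2} + 230400} = 1334 - \sqrt{9^{2} + 230400} = 1334 - \sqrt{81 + 230400} = 1334 - \sqrt{230481} = 1334 - 3 \sqrt{25609}$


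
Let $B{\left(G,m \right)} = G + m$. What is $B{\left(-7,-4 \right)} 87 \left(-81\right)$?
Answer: $77517$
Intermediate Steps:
$B{\left(-7,-4 \right)} 87 \left(-81\right) = \left(-7 - 4\right) 87 \left(-81\right) = \left(-11\right) 87 \left(-81\right) = \left(-957\right) \left(-81\right) = 77517$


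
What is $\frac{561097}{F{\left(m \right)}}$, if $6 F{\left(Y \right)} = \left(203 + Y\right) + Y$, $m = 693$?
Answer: $\frac{3366582}{1589} \approx 2118.7$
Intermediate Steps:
$F{\left(Y \right)} = \frac{203}{6} + \frac{Y}{3}$ ($F{\left(Y \right)} = \frac{\left(203 + Y\right) + Y}{6} = \frac{203 + 2 Y}{6} = \frac{203}{6} + \frac{Y}{3}$)
$\frac{561097}{F{\left(m \right)}} = \frac{561097}{\frac{203}{6} + \frac{1}{3} \cdot 693} = \frac{561097}{\frac{203}{6} + 231} = \frac{561097}{\frac{1589}{6}} = 561097 \cdot \frac{6}{1589} = \frac{3366582}{1589}$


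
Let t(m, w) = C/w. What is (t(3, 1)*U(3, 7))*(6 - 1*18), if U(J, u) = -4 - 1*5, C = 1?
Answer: 108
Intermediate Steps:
U(J, u) = -9 (U(J, u) = -4 - 5 = -9)
t(m, w) = 1/w
(t(3, 1)*U(3, 7))*(6 - 1*18) = (-9/1)*(6 - 1*18) = (1*(-9))*(6 - 18) = -9*(-12) = 108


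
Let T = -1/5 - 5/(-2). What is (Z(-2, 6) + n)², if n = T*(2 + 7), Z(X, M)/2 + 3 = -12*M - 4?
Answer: 1885129/100 ≈ 18851.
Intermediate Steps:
T = 23/10 (T = -1*⅕ - 5*(-½) = -⅕ + 5/2 = 23/10 ≈ 2.3000)
Z(X, M) = -14 - 24*M (Z(X, M) = -6 + 2*(-12*M - 4) = -6 + 2*(-4 - 12*M) = -6 + (-8 - 24*M) = -14 - 24*M)
n = 207/10 (n = 23*(2 + 7)/10 = (23/10)*9 = 207/10 ≈ 20.700)
(Z(-2, 6) + n)² = ((-14 - 24*6) + 207/10)² = ((-14 - 144) + 207/10)² = (-158 + 207/10)² = (-1373/10)² = 1885129/100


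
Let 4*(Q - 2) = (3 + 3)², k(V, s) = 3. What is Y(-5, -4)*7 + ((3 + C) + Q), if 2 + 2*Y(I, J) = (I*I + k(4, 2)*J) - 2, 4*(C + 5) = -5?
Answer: 157/4 ≈ 39.250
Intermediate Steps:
C = -25/4 (C = -5 + (¼)*(-5) = -5 - 5/4 = -25/4 ≈ -6.2500)
Y(I, J) = -2 + I²/2 + 3*J/2 (Y(I, J) = -1 + ((I*I + 3*J) - 2)/2 = -1 + ((I² + 3*J) - 2)/2 = -1 + (-2 + I² + 3*J)/2 = -1 + (-1 + I²/2 + 3*J/2) = -2 + I²/2 + 3*J/2)
Q = 11 (Q = 2 + (3 + 3)²/4 = 2 + (¼)*6² = 2 + (¼)*36 = 2 + 9 = 11)
Y(-5, -4)*7 + ((3 + C) + Q) = (-2 + (½)*(-5)² + (3/2)*(-4))*7 + ((3 - 25/4) + 11) = (-2 + (½)*25 - 6)*7 + (-13/4 + 11) = (-2 + 25/2 - 6)*7 + 31/4 = (9/2)*7 + 31/4 = 63/2 + 31/4 = 157/4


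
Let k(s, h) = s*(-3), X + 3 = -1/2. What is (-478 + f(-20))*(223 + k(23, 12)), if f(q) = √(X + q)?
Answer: -73612 + 77*I*√94 ≈ -73612.0 + 746.54*I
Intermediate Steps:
X = -7/2 (X = -3 - 1/2 = -3 - 1*½ = -3 - ½ = -7/2 ≈ -3.5000)
k(s, h) = -3*s
f(q) = √(-7/2 + q)
(-478 + f(-20))*(223 + k(23, 12)) = (-478 + √(-14 + 4*(-20))/2)*(223 - 3*23) = (-478 + √(-14 - 80)/2)*(223 - 69) = (-478 + √(-94)/2)*154 = (-478 + (I*√94)/2)*154 = (-478 + I*√94/2)*154 = -73612 + 77*I*√94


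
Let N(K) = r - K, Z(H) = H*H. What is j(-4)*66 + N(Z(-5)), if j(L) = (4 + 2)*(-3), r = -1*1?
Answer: -1214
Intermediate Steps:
r = -1
j(L) = -18 (j(L) = 6*(-3) = -18)
Z(H) = H²
N(K) = -1 - K
j(-4)*66 + N(Z(-5)) = -18*66 + (-1 - 1*(-5)²) = -1188 + (-1 - 1*25) = -1188 + (-1 - 25) = -1188 - 26 = -1214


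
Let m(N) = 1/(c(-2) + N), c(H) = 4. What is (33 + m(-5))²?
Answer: 1024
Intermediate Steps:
m(N) = 1/(4 + N)
(33 + m(-5))² = (33 + 1/(4 - 5))² = (33 + 1/(-1))² = (33 - 1)² = 32² = 1024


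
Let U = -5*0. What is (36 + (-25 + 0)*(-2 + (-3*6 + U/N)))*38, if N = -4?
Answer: 20368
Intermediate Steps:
U = 0
(36 + (-25 + 0)*(-2 + (-3*6 + U/N)))*38 = (36 + (-25 + 0)*(-2 + (-3*6 + 0/(-4))))*38 = (36 - 25*(-2 + (-18 + 0*(-¼))))*38 = (36 - 25*(-2 + (-18 + 0)))*38 = (36 - 25*(-2 - 18))*38 = (36 - 25*(-20))*38 = (36 + 500)*38 = 536*38 = 20368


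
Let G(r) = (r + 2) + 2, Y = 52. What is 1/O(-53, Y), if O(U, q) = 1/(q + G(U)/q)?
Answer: 2655/52 ≈ 51.058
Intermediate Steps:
G(r) = 4 + r (G(r) = (2 + r) + 2 = 4 + r)
O(U, q) = 1/(q + (4 + U)/q)
1/O(-53, Y) = 1/(52/(4 - 53 + 52²)) = 1/(52/(4 - 53 + 2704)) = 1/(52/2655) = 2655/52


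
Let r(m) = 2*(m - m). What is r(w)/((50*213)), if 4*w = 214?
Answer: 0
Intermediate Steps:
w = 107/2 (w = (¼)*214 = 107/2 ≈ 53.500)
r(m) = 0 (r(m) = 2*0 = 0)
r(w)/((50*213)) = 0/((50*213)) = 0/10650 = 0*(1/10650) = 0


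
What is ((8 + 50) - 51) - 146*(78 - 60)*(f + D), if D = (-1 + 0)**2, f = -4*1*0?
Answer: -2621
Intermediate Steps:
f = 0 (f = -4*0 = 0)
D = 1 (D = (-1)**2 = 1)
((8 + 50) - 51) - 146*(78 - 60)*(f + D) = ((8 + 50) - 51) - 146*(78 - 60)*(0 + 1) = (58 - 51) - 2628 = 7 - 146*18 = 7 - 2628 = -2621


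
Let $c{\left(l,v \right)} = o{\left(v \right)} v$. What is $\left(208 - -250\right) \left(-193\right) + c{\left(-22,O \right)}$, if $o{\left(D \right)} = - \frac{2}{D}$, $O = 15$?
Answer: $-88396$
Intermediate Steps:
$c{\left(l,v \right)} = -2$ ($c{\left(l,v \right)} = - \frac{2}{v} v = -2$)
$\left(208 - -250\right) \left(-193\right) + c{\left(-22,O \right)} = \left(208 - -250\right) \left(-193\right) - 2 = \left(208 + 250\right) \left(-193\right) - 2 = 458 \left(-193\right) - 2 = -88394 - 2 = -88396$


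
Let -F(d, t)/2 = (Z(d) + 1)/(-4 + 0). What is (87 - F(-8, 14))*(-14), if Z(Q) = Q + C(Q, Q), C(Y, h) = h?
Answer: -1323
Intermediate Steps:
Z(Q) = 2*Q (Z(Q) = Q + Q = 2*Q)
F(d, t) = ½ + d (F(d, t) = -2*(2*d + 1)/(-4 + 0) = -2*(1 + 2*d)/(-4) = -2*(1 + 2*d)*(-1)/4 = -2*(-¼ - d/2) = ½ + d)
(87 - F(-8, 14))*(-14) = (87 - (½ - 8))*(-14) = (87 - 1*(-15/2))*(-14) = (87 + 15/2)*(-14) = (189/2)*(-14) = -1323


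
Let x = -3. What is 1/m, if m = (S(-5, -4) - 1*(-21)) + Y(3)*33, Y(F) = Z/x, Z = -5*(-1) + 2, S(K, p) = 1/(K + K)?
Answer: -10/561 ≈ -0.017825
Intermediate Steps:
S(K, p) = 1/(2*K)
Z = 7 (Z = 5 + 2 = 7)
Y(F) = -7/3 (Y(F) = 7/(-3) = 7*(-1/3) = -7/3)
m = -561/10 (m = ((1/2)/(-5) - 1*(-21)) - 7/3*33 = ((1/2)*(-1/5) + 21) - 77 = (-1/10 + 21) - 77 = 209/10 - 77 = -561/10 ≈ -56.100)
1/m = 1/(-561/10) = -10/561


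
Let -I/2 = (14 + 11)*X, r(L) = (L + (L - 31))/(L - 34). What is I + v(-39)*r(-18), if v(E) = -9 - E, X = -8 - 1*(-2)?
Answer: 8805/26 ≈ 338.65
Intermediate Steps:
X = -6 (X = -8 + 2 = -6)
r(L) = (-31 + 2*L)/(-34 + L) (r(L) = (L + (-31 + L))/(-34 + L) = (-31 + 2*L)/(-34 + L))
I = 300 (I = -2*(14 + 11)*(-6) = -50*(-6) = -2*(-150) = 300)
I + v(-39)*r(-18) = 300 + (-9 - 1*(-39))*((-31 + 2*(-18))/(-34 - 18)) = 300 + (-9 + 39)*((-31 - 36)/(-52)) = 300 + 30*(-1/52*(-67)) = 300 + 30*(67/52) = 300 + 1005/26 = 8805/26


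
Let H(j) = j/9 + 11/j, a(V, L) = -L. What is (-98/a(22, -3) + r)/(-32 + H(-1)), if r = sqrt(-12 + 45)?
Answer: 147/194 - 9*sqrt(33)/388 ≈ 0.62448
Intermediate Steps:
r = sqrt(33) ≈ 5.7446
H(j) = 11/j + j/9 (H(j) = j*(1/9) + 11/j = j/9 + 11/j = 11/j + j/9)
(-98/a(22, -3) + r)/(-32 + H(-1)) = (-98/((-1*(-3))) + sqrt(33))/(-32 + (11/(-1) + (1/9)*(-1))) = (-98/3 + sqrt(33))/(-32 + (11*(-1) - 1/9)) = (-98*1/3 + sqrt(33))/(-32 + (-11 - 1/9)) = (-98/3 + sqrt(33))/(-32 - 100/9) = (-98/3 + sqrt(33))/(-388/9) = (-98/3 + sqrt(33))*(-9/388) = 147/194 - 9*sqrt(33)/388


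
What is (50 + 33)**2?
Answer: 6889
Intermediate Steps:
(50 + 33)**2 = 83**2 = 6889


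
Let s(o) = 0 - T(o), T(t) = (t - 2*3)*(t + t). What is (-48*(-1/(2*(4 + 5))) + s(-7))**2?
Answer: 289444/9 ≈ 32160.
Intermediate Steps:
T(t) = 2*t*(-6 + t) (T(t) = (t - 6)*(2*t) = (-6 + t)*(2*t) = 2*t*(-6 + t))
s(o) = -2*o*(-6 + o) (s(o) = 0 - 2*o*(-6 + o) = -2*o*(-6 + o))
(-48*(-1/(2*(4 + 5))) + s(-7))**2 = (-48*(-1/(2*(4 + 5))) + 2*(-7)*(6 - 1*(-7)))**2 = (-48/(9*(-2)) + 2*(-7)*(6 + 7))**2 = (-48/(-18) + 2*(-7)*13)**2 = (-48*(-1/18) - 182)**2 = (8/3 - 182)**2 = (-538/3)**2 = 289444/9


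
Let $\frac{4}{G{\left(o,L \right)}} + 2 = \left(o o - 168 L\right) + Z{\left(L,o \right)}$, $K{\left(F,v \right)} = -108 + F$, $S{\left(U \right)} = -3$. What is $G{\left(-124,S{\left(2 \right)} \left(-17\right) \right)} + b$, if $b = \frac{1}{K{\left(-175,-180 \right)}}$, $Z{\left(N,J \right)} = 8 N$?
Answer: $- \frac{3041}{1020781} \approx -0.0029791$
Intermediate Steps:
$b = - \frac{1}{283}$ ($b = \frac{1}{-108 - 175} = \frac{1}{-283} = - \frac{1}{283} \approx -0.0035336$)
$G{\left(o,L \right)} = \frac{4}{-2 + o^{2} - 160 L}$ ($G{\left(o,L \right)} = \frac{4}{-2 - \left(160 L - o o\right)} = \frac{4}{-2 - \left(- o^{2} + 160 L\right)} = \frac{4}{-2 + o^{2} - 160 L}$)
$G{\left(-124,S{\left(2 \right)} \left(-17\right) \right)} + b = \frac{4}{-2 + \left(-124\right)^{2} - 160 \left(\left(-3\right) \left(-17\right)\right)} - \frac{1}{283} = \frac{4}{-2 + 15376 - 8160} - \frac{1}{283} = \frac{4}{7214} - \frac{1}{283} = 4 \cdot \frac{1}{7214} - \frac{1}{283} = \frac{2}{3607} - \frac{1}{283} = - \frac{3041}{1020781}$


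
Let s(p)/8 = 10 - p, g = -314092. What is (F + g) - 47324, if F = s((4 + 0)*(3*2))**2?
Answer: -348872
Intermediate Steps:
s(p) = 80 - 8*p (s(p) = 8*(10 - p) = 80 - 8*p)
F = 12544 (F = (80 - 8*(4 + 0)*3*2)**2 = (80 - 32*6)**2 = (80 - 8*24)**2 = (80 - 192)**2 = (-112)**2 = 12544)
(F + g) - 47324 = (12544 - 314092) - 47324 = -301548 - 47324 = -348872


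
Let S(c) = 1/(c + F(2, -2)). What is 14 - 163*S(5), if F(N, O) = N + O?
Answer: -93/5 ≈ -18.600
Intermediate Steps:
S(c) = 1/c (S(c) = 1/(c + (2 - 2)) = 1/(c + 0) = 1/c)
14 - 163*S(5) = 14 - 163/5 = -93/5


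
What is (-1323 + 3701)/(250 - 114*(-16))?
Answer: 1189/1037 ≈ 1.1466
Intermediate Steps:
(-1323 + 3701)/(250 - 114*(-16)) = 2378/(250 + 1824) = 2378/2074 = 2378*(1/2074) = 1189/1037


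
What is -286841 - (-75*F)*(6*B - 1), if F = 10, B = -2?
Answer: -296591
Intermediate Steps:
-286841 - (-75*F)*(6*B - 1) = -286841 - (-75*10)*(6*(-2) - 1) = -286841 - (-750)*(-12 - 1) = -286841 - (-750)*(-13) = -286841 - 1*9750 = -286841 - 9750 = -296591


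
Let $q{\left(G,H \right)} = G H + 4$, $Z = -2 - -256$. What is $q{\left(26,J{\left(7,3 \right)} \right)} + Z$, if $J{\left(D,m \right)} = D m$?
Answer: $804$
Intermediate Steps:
$Z = 254$ ($Z = -2 + 256 = 254$)
$q{\left(G,H \right)} = 4 + G H$
$q{\left(26,J{\left(7,3 \right)} \right)} + Z = \left(4 + 26 \cdot 7 \cdot 3\right) + 254 = \left(4 + 26 \cdot 21\right) + 254 = \left(4 + 546\right) + 254 = 550 + 254 = 804$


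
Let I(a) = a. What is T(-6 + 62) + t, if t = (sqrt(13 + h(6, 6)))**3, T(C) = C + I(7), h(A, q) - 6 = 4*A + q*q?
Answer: 63 + 79*sqrt(79) ≈ 765.17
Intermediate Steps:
h(A, q) = 6 + q**2 + 4*A (h(A, q) = 6 + (4*A + q*q) = 6 + (4*A + q**2) = 6 + (q**2 + 4*A) = 6 + q**2 + 4*A)
T(C) = 7 + C (T(C) = C + 7 = 7 + C)
t = 79*sqrt(79) (t = (sqrt(13 + (6 + 6**2 + 4*6)))**3 = (sqrt(13 + (6 + 36 + 24)))**3 = (sqrt(13 + 66))**3 = (sqrt(79))**3 = 79*sqrt(79) ≈ 702.17)
T(-6 + 62) + t = (7 + (-6 + 62)) + 79*sqrt(79) = (7 + 56) + 79*sqrt(79) = 63 + 79*sqrt(79)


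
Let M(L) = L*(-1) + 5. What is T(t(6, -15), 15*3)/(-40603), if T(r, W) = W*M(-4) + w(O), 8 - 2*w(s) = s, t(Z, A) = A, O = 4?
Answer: -407/40603 ≈ -0.010024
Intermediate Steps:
w(s) = 4 - s/2
M(L) = 5 - L (M(L) = -L + 5 = 5 - L)
T(r, W) = 2 + 9*W (T(r, W) = W*(5 - 1*(-4)) + (4 - ½*4) = W*(5 + 4) + (4 - 2) = W*9 + 2 = 9*W + 2 = 2 + 9*W)
T(t(6, -15), 15*3)/(-40603) = (2 + 9*(15*3))/(-40603) = (2 + 9*45)*(-1/40603) = (2 + 405)*(-1/40603) = 407*(-1/40603) = -407/40603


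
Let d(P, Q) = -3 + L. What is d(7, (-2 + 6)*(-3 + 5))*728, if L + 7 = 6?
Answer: -2912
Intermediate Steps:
L = -1 (L = -7 + 6 = -1)
d(P, Q) = -4 (d(P, Q) = -3 - 1 = -4)
d(7, (-2 + 6)*(-3 + 5))*728 = -4*728 = -2912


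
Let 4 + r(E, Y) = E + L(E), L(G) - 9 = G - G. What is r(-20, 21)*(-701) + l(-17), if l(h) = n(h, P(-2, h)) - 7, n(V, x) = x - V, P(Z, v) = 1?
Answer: 10526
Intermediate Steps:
L(G) = 9 (L(G) = 9 + (G - G) = 9 + 0 = 9)
l(h) = -6 - h (l(h) = (1 - h) - 7 = -6 - h)
r(E, Y) = 5 + E (r(E, Y) = -4 + (E + 9) = -4 + (9 + E) = 5 + E)
r(-20, 21)*(-701) + l(-17) = (5 - 20)*(-701) + (-6 - 1*(-17)) = -15*(-701) + (-6 + 17) = 10515 + 11 = 10526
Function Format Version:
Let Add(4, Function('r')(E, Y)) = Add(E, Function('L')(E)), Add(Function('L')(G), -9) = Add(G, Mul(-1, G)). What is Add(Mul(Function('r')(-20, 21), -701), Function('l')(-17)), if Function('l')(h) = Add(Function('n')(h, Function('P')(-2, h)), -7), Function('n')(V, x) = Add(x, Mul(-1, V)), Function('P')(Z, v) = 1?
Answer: 10526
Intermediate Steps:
Function('L')(G) = 9 (Function('L')(G) = Add(9, Add(G, Mul(-1, G))) = Add(9, 0) = 9)
Function('l')(h) = Add(-6, Mul(-1, h)) (Function('l')(h) = Add(Add(1, Mul(-1, h)), -7) = Add(-6, Mul(-1, h)))
Function('r')(E, Y) = Add(5, E) (Function('r')(E, Y) = Add(-4, Add(E, 9)) = Add(-4, Add(9, E)) = Add(5, E))
Add(Mul(Function('r')(-20, 21), -701), Function('l')(-17)) = Add(Mul(Add(5, -20), -701), Add(-6, Mul(-1, -17))) = Add(Mul(-15, -701), Add(-6, 17)) = Add(10515, 11) = 10526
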